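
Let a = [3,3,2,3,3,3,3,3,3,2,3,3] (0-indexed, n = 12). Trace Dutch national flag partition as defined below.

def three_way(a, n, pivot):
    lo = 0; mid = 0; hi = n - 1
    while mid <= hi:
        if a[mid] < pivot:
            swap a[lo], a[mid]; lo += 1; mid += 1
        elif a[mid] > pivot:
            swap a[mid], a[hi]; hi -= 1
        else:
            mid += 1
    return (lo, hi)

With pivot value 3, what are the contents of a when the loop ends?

lo=0 mid=0 hi=11
3=3: mid=1
3=3: mid=2
2<3: swap(0,2), lo=1 mid=3 ⇒ [2,3,3,3,3,3,3,3,3,2,3,3]
3=3: mid=4
3=3: mid=5
3=3: mid=6
3=3: mid=7
3=3: mid=8
3=3: mid=9
2<3: swap(1,9), lo=2 mid=10 ⇒ [2,2,3,3,3,3,3,3,3,3,3,3]
3=3: mid=11
3=3: mid=12
done. lo=2 hi=11; a=[2,2,3,3,3,3,3,3,3,3,3,3]

[2,2,3,3,3,3,3,3,3,3,3,3]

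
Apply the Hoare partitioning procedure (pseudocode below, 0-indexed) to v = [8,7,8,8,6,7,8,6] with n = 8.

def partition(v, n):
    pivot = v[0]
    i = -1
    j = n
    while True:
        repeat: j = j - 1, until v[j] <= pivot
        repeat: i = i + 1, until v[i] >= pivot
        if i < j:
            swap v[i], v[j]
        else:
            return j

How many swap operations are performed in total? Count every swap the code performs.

3

pivot = v[0] = 8; i = -1, j = 8
j→7 (v[7]=6≤8), i→0 (v[0]=8≥8); i<j, swap → [6,7,8,8,6,7,8,8]
j→6 (v[6]=8≤8), i→2 (v[2]=8≥8); i<j, swap → [6,7,8,8,6,7,8,8]
j→5 (v[5]=7≤8), i→3 (v[3]=8≥8); i<j, swap → [6,7,8,7,6,8,8,8]
j→4, i→5; i≥j, return j=4. v = [6,7,8,7,6,8,8,8]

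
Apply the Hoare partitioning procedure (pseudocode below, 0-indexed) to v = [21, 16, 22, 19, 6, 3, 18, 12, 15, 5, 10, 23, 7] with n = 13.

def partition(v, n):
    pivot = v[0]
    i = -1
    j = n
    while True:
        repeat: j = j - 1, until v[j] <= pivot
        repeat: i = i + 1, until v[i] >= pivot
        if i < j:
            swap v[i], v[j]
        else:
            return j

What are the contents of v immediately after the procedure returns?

pivot = v[0] = 21; i = -1, j = 13
j→12 (v[12]=7≤21), i→0 (v[0]=21≥21); i<j, swap → [7, 16, 22, 19, 6, 3, 18, 12, 15, 5, 10, 23, 21]
j→10 (v[10]=10≤21), i→2 (v[2]=22≥21); i<j, swap → [7, 16, 10, 19, 6, 3, 18, 12, 15, 5, 22, 23, 21]
j→9, i→10; i≥j, return j=9. v = [7, 16, 10, 19, 6, 3, 18, 12, 15, 5, 22, 23, 21]

[7, 16, 10, 19, 6, 3, 18, 12, 15, 5, 22, 23, 21]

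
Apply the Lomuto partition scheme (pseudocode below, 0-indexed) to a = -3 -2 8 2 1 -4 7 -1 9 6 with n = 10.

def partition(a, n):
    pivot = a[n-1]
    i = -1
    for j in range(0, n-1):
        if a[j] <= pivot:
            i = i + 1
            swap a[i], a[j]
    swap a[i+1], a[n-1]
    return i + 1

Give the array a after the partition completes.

pivot=6, i=-1
j=0: -3≤6, i=0, swap(0,0) ⇒ -3 -2 8 2 1 -4 7 -1 9 6
j=1: -2≤6, i=1, swap(1,1) ⇒ -3 -2 8 2 1 -4 7 -1 9 6
j=2: 8>6, skip
j=3: 2≤6, i=2, swap(2,3) ⇒ -3 -2 2 8 1 -4 7 -1 9 6
j=4: 1≤6, i=3, swap(3,4) ⇒ -3 -2 2 1 8 -4 7 -1 9 6
j=5: -4≤6, i=4, swap(4,5) ⇒ -3 -2 2 1 -4 8 7 -1 9 6
j=6: 7>6, skip
j=7: -1≤6, i=5, swap(5,7) ⇒ -3 -2 2 1 -4 -1 7 8 9 6
j=8: 9>6, skip
swap(6,9) ⇒ -3 -2 2 1 -4 -1 6 8 9 7; return 6

-3 -2 2 1 -4 -1 6 8 9 7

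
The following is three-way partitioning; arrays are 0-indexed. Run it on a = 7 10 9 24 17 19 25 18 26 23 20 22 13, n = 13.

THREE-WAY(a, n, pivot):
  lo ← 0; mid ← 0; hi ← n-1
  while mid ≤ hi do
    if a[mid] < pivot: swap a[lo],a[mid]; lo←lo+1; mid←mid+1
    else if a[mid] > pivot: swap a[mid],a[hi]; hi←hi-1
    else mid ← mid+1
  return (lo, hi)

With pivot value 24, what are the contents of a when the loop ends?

7 10 9 17 19 13 18 22 23 20 24 26 25

lo=0 mid=0 hi=12
7<24: swap(0,0), lo=1 mid=1 ⇒ 7 10 9 24 17 19 25 18 26 23 20 22 13
10<24: swap(1,1), lo=2 mid=2 ⇒ 7 10 9 24 17 19 25 18 26 23 20 22 13
9<24: swap(2,2), lo=3 mid=3 ⇒ 7 10 9 24 17 19 25 18 26 23 20 22 13
24=24: mid=4
17<24: swap(3,4), lo=4 mid=5 ⇒ 7 10 9 17 24 19 25 18 26 23 20 22 13
19<24: swap(4,5), lo=5 mid=6 ⇒ 7 10 9 17 19 24 25 18 26 23 20 22 13
25>24: swap(6,12), hi=11 ⇒ 7 10 9 17 19 24 13 18 26 23 20 22 25
13<24: swap(5,6), lo=6 mid=7 ⇒ 7 10 9 17 19 13 24 18 26 23 20 22 25
18<24: swap(6,7), lo=7 mid=8 ⇒ 7 10 9 17 19 13 18 24 26 23 20 22 25
26>24: swap(8,11), hi=10 ⇒ 7 10 9 17 19 13 18 24 22 23 20 26 25
22<24: swap(7,8), lo=8 mid=9 ⇒ 7 10 9 17 19 13 18 22 24 23 20 26 25
23<24: swap(8,9), lo=9 mid=10 ⇒ 7 10 9 17 19 13 18 22 23 24 20 26 25
20<24: swap(9,10), lo=10 mid=11 ⇒ 7 10 9 17 19 13 18 22 23 20 24 26 25
done. lo=10 hi=10; a=7 10 9 17 19 13 18 22 23 20 24 26 25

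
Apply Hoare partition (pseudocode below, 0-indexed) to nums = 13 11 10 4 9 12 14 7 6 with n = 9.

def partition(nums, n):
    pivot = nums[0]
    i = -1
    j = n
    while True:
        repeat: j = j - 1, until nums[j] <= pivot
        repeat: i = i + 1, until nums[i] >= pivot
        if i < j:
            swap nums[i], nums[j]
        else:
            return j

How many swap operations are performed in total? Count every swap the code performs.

pivot = nums[0] = 13; i = -1, j = 9
j→8 (nums[8]=6≤13), i→0 (nums[0]=13≥13); i<j, swap → 6 11 10 4 9 12 14 7 13
j→7 (nums[7]=7≤13), i→6 (nums[6]=14≥13); i<j, swap → 6 11 10 4 9 12 7 14 13
j→6, i→7; i≥j, return j=6. nums = 6 11 10 4 9 12 7 14 13

2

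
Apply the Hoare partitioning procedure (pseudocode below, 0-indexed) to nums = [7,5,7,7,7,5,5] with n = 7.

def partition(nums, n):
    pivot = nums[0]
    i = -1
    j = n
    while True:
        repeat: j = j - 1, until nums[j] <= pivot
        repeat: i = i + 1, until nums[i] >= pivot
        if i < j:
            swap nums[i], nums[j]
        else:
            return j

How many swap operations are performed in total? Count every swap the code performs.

3

pivot = nums[0] = 7; i = -1, j = 7
j→6 (nums[6]=5≤7), i→0 (nums[0]=7≥7); i<j, swap → [5,5,7,7,7,5,7]
j→5 (nums[5]=5≤7), i→2 (nums[2]=7≥7); i<j, swap → [5,5,5,7,7,7,7]
j→4 (nums[4]=7≤7), i→3 (nums[3]=7≥7); i<j, swap → [5,5,5,7,7,7,7]
j→3, i→4; i≥j, return j=3. nums = [5,5,5,7,7,7,7]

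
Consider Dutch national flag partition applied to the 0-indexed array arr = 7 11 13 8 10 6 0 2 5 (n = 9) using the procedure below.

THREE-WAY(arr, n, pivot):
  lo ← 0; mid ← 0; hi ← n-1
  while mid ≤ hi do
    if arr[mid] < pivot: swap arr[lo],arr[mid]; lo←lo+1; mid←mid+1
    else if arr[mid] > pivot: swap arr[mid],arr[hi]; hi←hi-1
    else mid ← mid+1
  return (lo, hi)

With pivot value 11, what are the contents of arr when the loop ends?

lo=0 mid=0 hi=8
7<11: swap(0,0), lo=1 mid=1 ⇒ 7 11 13 8 10 6 0 2 5
11=11: mid=2
13>11: swap(2,8), hi=7 ⇒ 7 11 5 8 10 6 0 2 13
5<11: swap(1,2), lo=2 mid=3 ⇒ 7 5 11 8 10 6 0 2 13
8<11: swap(2,3), lo=3 mid=4 ⇒ 7 5 8 11 10 6 0 2 13
10<11: swap(3,4), lo=4 mid=5 ⇒ 7 5 8 10 11 6 0 2 13
6<11: swap(4,5), lo=5 mid=6 ⇒ 7 5 8 10 6 11 0 2 13
0<11: swap(5,6), lo=6 mid=7 ⇒ 7 5 8 10 6 0 11 2 13
2<11: swap(6,7), lo=7 mid=8 ⇒ 7 5 8 10 6 0 2 11 13
done. lo=7 hi=7; arr=7 5 8 10 6 0 2 11 13

7 5 8 10 6 0 2 11 13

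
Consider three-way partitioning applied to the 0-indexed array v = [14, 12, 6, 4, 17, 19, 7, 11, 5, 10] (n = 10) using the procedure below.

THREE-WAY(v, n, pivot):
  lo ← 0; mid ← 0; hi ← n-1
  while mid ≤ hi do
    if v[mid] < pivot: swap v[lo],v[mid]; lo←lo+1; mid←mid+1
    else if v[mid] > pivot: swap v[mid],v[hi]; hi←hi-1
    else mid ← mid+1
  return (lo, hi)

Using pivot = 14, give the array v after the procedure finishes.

[12, 6, 4, 10, 5, 7, 11, 14, 19, 17]

pivot = 14; lo=0, mid=0, hi=9
v[mid]=14=14: mid=1
v[mid]=12<14: swap v[0],v[1]; lo=1,mid=2 → [12, 14, 6, 4, 17, 19, 7, 11, 5, 10]
v[mid]=6<14: swap v[1],v[2]; lo=2,mid=3 → [12, 6, 14, 4, 17, 19, 7, 11, 5, 10]
v[mid]=4<14: swap v[2],v[3]; lo=3,mid=4 → [12, 6, 4, 14, 17, 19, 7, 11, 5, 10]
v[mid]=17>14: swap v[4],v[9]; hi=8 → [12, 6, 4, 14, 10, 19, 7, 11, 5, 17]
v[mid]=10<14: swap v[3],v[4]; lo=4,mid=5 → [12, 6, 4, 10, 14, 19, 7, 11, 5, 17]
v[mid]=19>14: swap v[5],v[8]; hi=7 → [12, 6, 4, 10, 14, 5, 7, 11, 19, 17]
v[mid]=5<14: swap v[4],v[5]; lo=5,mid=6 → [12, 6, 4, 10, 5, 14, 7, 11, 19, 17]
v[mid]=7<14: swap v[5],v[6]; lo=6,mid=7 → [12, 6, 4, 10, 5, 7, 14, 11, 19, 17]
v[mid]=11<14: swap v[6],v[7]; lo=7,mid=8 → [12, 6, 4, 10, 5, 7, 11, 14, 19, 17]
end: lo=7, hi=7; v = [12, 6, 4, 10, 5, 7, 11, 14, 19, 17]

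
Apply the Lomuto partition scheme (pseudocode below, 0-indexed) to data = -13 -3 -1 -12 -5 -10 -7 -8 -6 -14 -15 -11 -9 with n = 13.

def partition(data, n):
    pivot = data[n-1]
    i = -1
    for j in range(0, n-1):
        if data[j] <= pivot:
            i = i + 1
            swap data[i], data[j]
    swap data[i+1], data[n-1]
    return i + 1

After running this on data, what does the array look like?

pivot = data[12] = -9; i = -1
j=0: data[0]=-13 ≤ -9 → i=0, swap data[0],data[0] (no change) → -13 -3 -1 -12 -5 -10 -7 -8 -6 -14 -15 -11 -9
j=1: data[1]=-3 > -9 → no swap
j=2: data[2]=-1 > -9 → no swap
j=3: data[3]=-12 ≤ -9 → i=1, swap data[1],data[3] → -13 -12 -1 -3 -5 -10 -7 -8 -6 -14 -15 -11 -9
j=4: data[4]=-5 > -9 → no swap
j=5: data[5]=-10 ≤ -9 → i=2, swap data[2],data[5] → -13 -12 -10 -3 -5 -1 -7 -8 -6 -14 -15 -11 -9
j=6: data[6]=-7 > -9 → no swap
j=7: data[7]=-8 > -9 → no swap
j=8: data[8]=-6 > -9 → no swap
j=9: data[9]=-14 ≤ -9 → i=3, swap data[3],data[9] → -13 -12 -10 -14 -5 -1 -7 -8 -6 -3 -15 -11 -9
j=10: data[10]=-15 ≤ -9 → i=4, swap data[4],data[10] → -13 -12 -10 -14 -15 -1 -7 -8 -6 -3 -5 -11 -9
j=11: data[11]=-11 ≤ -9 → i=5, swap data[5],data[11] → -13 -12 -10 -14 -15 -11 -7 -8 -6 -3 -5 -1 -9
final swap data[6],data[12] → -13 -12 -10 -14 -15 -11 -9 -8 -6 -3 -5 -1 -7; return 6

-13 -12 -10 -14 -15 -11 -9 -8 -6 -3 -5 -1 -7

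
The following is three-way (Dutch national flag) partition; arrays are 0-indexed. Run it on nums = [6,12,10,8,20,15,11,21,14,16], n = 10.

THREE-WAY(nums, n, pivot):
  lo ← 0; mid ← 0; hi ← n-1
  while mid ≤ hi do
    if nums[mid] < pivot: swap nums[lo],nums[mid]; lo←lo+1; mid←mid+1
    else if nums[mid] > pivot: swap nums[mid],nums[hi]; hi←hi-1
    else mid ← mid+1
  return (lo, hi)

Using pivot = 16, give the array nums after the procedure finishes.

[6,12,10,8,15,11,14,16,21,20]

pivot = 16; lo=0, mid=0, hi=9
nums[mid]=6<16: swap nums[0],nums[0]; lo=1,mid=1 → [6,12,10,8,20,15,11,21,14,16]
nums[mid]=12<16: swap nums[1],nums[1]; lo=2,mid=2 → [6,12,10,8,20,15,11,21,14,16]
nums[mid]=10<16: swap nums[2],nums[2]; lo=3,mid=3 → [6,12,10,8,20,15,11,21,14,16]
nums[mid]=8<16: swap nums[3],nums[3]; lo=4,mid=4 → [6,12,10,8,20,15,11,21,14,16]
nums[mid]=20>16: swap nums[4],nums[9]; hi=8 → [6,12,10,8,16,15,11,21,14,20]
nums[mid]=16=16: mid=5
nums[mid]=15<16: swap nums[4],nums[5]; lo=5,mid=6 → [6,12,10,8,15,16,11,21,14,20]
nums[mid]=11<16: swap nums[5],nums[6]; lo=6,mid=7 → [6,12,10,8,15,11,16,21,14,20]
nums[mid]=21>16: swap nums[7],nums[8]; hi=7 → [6,12,10,8,15,11,16,14,21,20]
nums[mid]=14<16: swap nums[6],nums[7]; lo=7,mid=8 → [6,12,10,8,15,11,14,16,21,20]
end: lo=7, hi=7; nums = [6,12,10,8,15,11,14,16,21,20]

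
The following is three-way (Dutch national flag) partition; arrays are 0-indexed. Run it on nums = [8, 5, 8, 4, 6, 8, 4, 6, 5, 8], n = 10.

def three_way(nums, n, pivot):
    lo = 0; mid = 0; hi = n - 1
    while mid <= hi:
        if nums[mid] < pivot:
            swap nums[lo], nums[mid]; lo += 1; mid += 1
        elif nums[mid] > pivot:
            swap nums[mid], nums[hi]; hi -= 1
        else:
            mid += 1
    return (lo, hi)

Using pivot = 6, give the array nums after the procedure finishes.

pivot = 6; lo=0, mid=0, hi=9
nums[mid]=8>6: swap nums[0],nums[9]; hi=8 → [8, 5, 8, 4, 6, 8, 4, 6, 5, 8]
nums[mid]=8>6: swap nums[0],nums[8]; hi=7 → [5, 5, 8, 4, 6, 8, 4, 6, 8, 8]
nums[mid]=5<6: swap nums[0],nums[0]; lo=1,mid=1 → [5, 5, 8, 4, 6, 8, 4, 6, 8, 8]
nums[mid]=5<6: swap nums[1],nums[1]; lo=2,mid=2 → [5, 5, 8, 4, 6, 8, 4, 6, 8, 8]
nums[mid]=8>6: swap nums[2],nums[7]; hi=6 → [5, 5, 6, 4, 6, 8, 4, 8, 8, 8]
nums[mid]=6=6: mid=3
nums[mid]=4<6: swap nums[2],nums[3]; lo=3,mid=4 → [5, 5, 4, 6, 6, 8, 4, 8, 8, 8]
nums[mid]=6=6: mid=5
nums[mid]=8>6: swap nums[5],nums[6]; hi=5 → [5, 5, 4, 6, 6, 4, 8, 8, 8, 8]
nums[mid]=4<6: swap nums[3],nums[5]; lo=4,mid=6 → [5, 5, 4, 4, 6, 6, 8, 8, 8, 8]
end: lo=4, hi=5; nums = [5, 5, 4, 4, 6, 6, 8, 8, 8, 8]

[5, 5, 4, 4, 6, 6, 8, 8, 8, 8]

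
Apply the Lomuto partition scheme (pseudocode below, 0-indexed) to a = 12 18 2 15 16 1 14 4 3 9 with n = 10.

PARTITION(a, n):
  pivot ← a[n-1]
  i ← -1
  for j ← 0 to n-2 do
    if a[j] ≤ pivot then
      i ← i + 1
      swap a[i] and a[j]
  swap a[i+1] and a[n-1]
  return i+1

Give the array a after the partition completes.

pivot=9, i=-1
j=0: 12>9, skip
j=1: 18>9, skip
j=2: 2≤9, i=0, swap(0,2) ⇒ 2 18 12 15 16 1 14 4 3 9
j=3: 15>9, skip
j=4: 16>9, skip
j=5: 1≤9, i=1, swap(1,5) ⇒ 2 1 12 15 16 18 14 4 3 9
j=6: 14>9, skip
j=7: 4≤9, i=2, swap(2,7) ⇒ 2 1 4 15 16 18 14 12 3 9
j=8: 3≤9, i=3, swap(3,8) ⇒ 2 1 4 3 16 18 14 12 15 9
swap(4,9) ⇒ 2 1 4 3 9 18 14 12 15 16; return 4

2 1 4 3 9 18 14 12 15 16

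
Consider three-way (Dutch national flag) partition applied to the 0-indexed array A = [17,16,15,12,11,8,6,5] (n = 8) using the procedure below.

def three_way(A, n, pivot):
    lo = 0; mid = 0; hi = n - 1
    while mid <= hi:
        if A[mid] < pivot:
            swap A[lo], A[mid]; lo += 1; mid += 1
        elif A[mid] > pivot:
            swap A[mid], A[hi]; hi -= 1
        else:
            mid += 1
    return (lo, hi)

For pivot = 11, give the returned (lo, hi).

(3, 3)

pivot = 11; lo=0, mid=0, hi=7
A[mid]=17>11: swap A[0],A[7]; hi=6 → [5,16,15,12,11,8,6,17]
A[mid]=5<11: swap A[0],A[0]; lo=1,mid=1 → [5,16,15,12,11,8,6,17]
A[mid]=16>11: swap A[1],A[6]; hi=5 → [5,6,15,12,11,8,16,17]
A[mid]=6<11: swap A[1],A[1]; lo=2,mid=2 → [5,6,15,12,11,8,16,17]
A[mid]=15>11: swap A[2],A[5]; hi=4 → [5,6,8,12,11,15,16,17]
A[mid]=8<11: swap A[2],A[2]; lo=3,mid=3 → [5,6,8,12,11,15,16,17]
A[mid]=12>11: swap A[3],A[4]; hi=3 → [5,6,8,11,12,15,16,17]
A[mid]=11=11: mid=4
end: lo=3, hi=3; A = [5,6,8,11,12,15,16,17]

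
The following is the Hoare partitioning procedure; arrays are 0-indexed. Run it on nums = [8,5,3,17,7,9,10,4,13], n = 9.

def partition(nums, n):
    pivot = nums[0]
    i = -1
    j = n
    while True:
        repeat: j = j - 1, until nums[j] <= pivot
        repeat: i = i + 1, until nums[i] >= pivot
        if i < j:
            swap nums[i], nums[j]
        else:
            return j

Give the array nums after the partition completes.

[4,5,3,7,17,9,10,8,13]

pivot = nums[0] = 8; i = -1, j = 9
j→7 (nums[7]=4≤8), i→0 (nums[0]=8≥8); i<j, swap → [4,5,3,17,7,9,10,8,13]
j→4 (nums[4]=7≤8), i→3 (nums[3]=17≥8); i<j, swap → [4,5,3,7,17,9,10,8,13]
j→3, i→4; i≥j, return j=3. nums = [4,5,3,7,17,9,10,8,13]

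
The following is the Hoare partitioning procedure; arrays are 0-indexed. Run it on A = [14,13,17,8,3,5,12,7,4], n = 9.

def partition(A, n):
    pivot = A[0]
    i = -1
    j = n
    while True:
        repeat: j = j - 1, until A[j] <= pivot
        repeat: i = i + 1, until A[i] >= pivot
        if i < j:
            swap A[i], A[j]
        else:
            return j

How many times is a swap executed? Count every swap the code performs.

2

pivot=14
j stops at 8 (4), i stops at 0 (14); swap ⇒ [4,13,17,8,3,5,12,7,14]
j stops at 7 (7), i stops at 2 (17); swap ⇒ [4,13,7,8,3,5,12,17,14]
j stops at 6, i stops at 7; i≥j ⇒ return 6. A=[4,13,7,8,3,5,12,17,14]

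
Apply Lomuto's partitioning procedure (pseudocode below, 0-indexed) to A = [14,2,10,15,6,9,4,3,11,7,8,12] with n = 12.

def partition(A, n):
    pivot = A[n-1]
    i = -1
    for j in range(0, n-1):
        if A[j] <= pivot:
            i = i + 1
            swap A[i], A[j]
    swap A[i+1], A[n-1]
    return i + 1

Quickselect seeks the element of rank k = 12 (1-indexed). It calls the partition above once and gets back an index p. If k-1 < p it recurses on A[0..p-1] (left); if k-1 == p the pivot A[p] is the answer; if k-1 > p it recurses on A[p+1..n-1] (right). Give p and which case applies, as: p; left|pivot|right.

9; right

pivot = A[11] = 12; i = -1
j=0: A[0]=14 > 12 → no swap
j=1: A[1]=2 ≤ 12 → i=0, swap A[0],A[1] → [2,14,10,15,6,9,4,3,11,7,8,12]
j=2: A[2]=10 ≤ 12 → i=1, swap A[1],A[2] → [2,10,14,15,6,9,4,3,11,7,8,12]
j=3: A[3]=15 > 12 → no swap
j=4: A[4]=6 ≤ 12 → i=2, swap A[2],A[4] → [2,10,6,15,14,9,4,3,11,7,8,12]
j=5: A[5]=9 ≤ 12 → i=3, swap A[3],A[5] → [2,10,6,9,14,15,4,3,11,7,8,12]
j=6: A[6]=4 ≤ 12 → i=4, swap A[4],A[6] → [2,10,6,9,4,15,14,3,11,7,8,12]
j=7: A[7]=3 ≤ 12 → i=5, swap A[5],A[7] → [2,10,6,9,4,3,14,15,11,7,8,12]
j=8: A[8]=11 ≤ 12 → i=6, swap A[6],A[8] → [2,10,6,9,4,3,11,15,14,7,8,12]
j=9: A[9]=7 ≤ 12 → i=7, swap A[7],A[9] → [2,10,6,9,4,3,11,7,14,15,8,12]
j=10: A[10]=8 ≤ 12 → i=8, swap A[8],A[10] → [2,10,6,9,4,3,11,7,8,15,14,12]
final swap A[9],A[11] → [2,10,6,9,4,3,11,7,8,12,14,15]; return 9
p = 9; k-1 = 11 > 9 ⇒ right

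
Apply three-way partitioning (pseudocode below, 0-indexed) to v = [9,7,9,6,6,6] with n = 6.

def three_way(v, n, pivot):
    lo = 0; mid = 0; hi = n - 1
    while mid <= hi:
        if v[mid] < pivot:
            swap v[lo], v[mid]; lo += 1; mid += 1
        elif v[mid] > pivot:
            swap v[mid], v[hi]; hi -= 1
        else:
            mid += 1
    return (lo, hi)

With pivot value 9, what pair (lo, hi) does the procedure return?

(4, 5)

pivot = 9; lo=0, mid=0, hi=5
v[mid]=9=9: mid=1
v[mid]=7<9: swap v[0],v[1]; lo=1,mid=2 → [7,9,9,6,6,6]
v[mid]=9=9: mid=3
v[mid]=6<9: swap v[1],v[3]; lo=2,mid=4 → [7,6,9,9,6,6]
v[mid]=6<9: swap v[2],v[4]; lo=3,mid=5 → [7,6,6,9,9,6]
v[mid]=6<9: swap v[3],v[5]; lo=4,mid=6 → [7,6,6,6,9,9]
end: lo=4, hi=5; v = [7,6,6,6,9,9]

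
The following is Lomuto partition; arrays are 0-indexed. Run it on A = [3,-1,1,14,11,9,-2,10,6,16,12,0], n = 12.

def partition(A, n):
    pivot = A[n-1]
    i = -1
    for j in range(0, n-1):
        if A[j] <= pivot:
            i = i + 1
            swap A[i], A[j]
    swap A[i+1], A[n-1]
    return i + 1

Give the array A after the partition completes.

[-1,-2,0,14,11,9,3,10,6,16,12,1]

pivot=0, i=-1
j=0: 3>0, skip
j=1: -1≤0, i=0, swap(0,1) ⇒ [-1,3,1,14,11,9,-2,10,6,16,12,0]
j=2: 1>0, skip
j=3: 14>0, skip
j=4: 11>0, skip
j=5: 9>0, skip
j=6: -2≤0, i=1, swap(1,6) ⇒ [-1,-2,1,14,11,9,3,10,6,16,12,0]
j=7: 10>0, skip
j=8: 6>0, skip
j=9: 16>0, skip
j=10: 12>0, skip
swap(2,11) ⇒ [-1,-2,0,14,11,9,3,10,6,16,12,1]; return 2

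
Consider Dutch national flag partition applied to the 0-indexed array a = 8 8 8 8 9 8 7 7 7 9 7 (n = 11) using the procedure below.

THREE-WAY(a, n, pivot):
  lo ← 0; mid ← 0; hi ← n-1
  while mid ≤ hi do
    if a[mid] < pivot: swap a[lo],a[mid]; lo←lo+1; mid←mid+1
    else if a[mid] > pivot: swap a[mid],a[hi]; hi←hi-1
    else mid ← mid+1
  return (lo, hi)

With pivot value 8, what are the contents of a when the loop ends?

lo=0 mid=0 hi=10
8=8: mid=1
8=8: mid=2
8=8: mid=3
8=8: mid=4
9>8: swap(4,10), hi=9 ⇒ 8 8 8 8 7 8 7 7 7 9 9
7<8: swap(0,4), lo=1 mid=5 ⇒ 7 8 8 8 8 8 7 7 7 9 9
8=8: mid=6
7<8: swap(1,6), lo=2 mid=7 ⇒ 7 7 8 8 8 8 8 7 7 9 9
7<8: swap(2,7), lo=3 mid=8 ⇒ 7 7 7 8 8 8 8 8 7 9 9
7<8: swap(3,8), lo=4 mid=9 ⇒ 7 7 7 7 8 8 8 8 8 9 9
9>8: swap(9,9), hi=8 ⇒ 7 7 7 7 8 8 8 8 8 9 9
done. lo=4 hi=8; a=7 7 7 7 8 8 8 8 8 9 9

7 7 7 7 8 8 8 8 8 9 9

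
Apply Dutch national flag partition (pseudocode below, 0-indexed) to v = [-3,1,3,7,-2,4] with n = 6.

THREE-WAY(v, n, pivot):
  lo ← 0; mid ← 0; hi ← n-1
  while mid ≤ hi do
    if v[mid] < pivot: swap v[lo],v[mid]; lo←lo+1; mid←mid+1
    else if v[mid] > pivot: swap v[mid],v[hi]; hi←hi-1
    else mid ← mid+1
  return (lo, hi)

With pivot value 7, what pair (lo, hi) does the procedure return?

lo=0 mid=0 hi=5
-3<7: swap(0,0), lo=1 mid=1 ⇒ [-3,1,3,7,-2,4]
1<7: swap(1,1), lo=2 mid=2 ⇒ [-3,1,3,7,-2,4]
3<7: swap(2,2), lo=3 mid=3 ⇒ [-3,1,3,7,-2,4]
7=7: mid=4
-2<7: swap(3,4), lo=4 mid=5 ⇒ [-3,1,3,-2,7,4]
4<7: swap(4,5), lo=5 mid=6 ⇒ [-3,1,3,-2,4,7]
done. lo=5 hi=5; v=[-3,1,3,-2,4,7]

(5, 5)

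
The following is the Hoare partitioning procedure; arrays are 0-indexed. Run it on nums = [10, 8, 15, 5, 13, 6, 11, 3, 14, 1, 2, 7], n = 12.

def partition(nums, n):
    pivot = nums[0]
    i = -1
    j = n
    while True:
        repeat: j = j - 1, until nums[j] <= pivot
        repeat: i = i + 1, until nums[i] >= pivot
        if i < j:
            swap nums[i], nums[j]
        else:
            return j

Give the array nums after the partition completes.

[7, 8, 2, 5, 1, 6, 3, 11, 14, 13, 15, 10]

pivot=10
j stops at 11 (7), i stops at 0 (10); swap ⇒ [7, 8, 15, 5, 13, 6, 11, 3, 14, 1, 2, 10]
j stops at 10 (2), i stops at 2 (15); swap ⇒ [7, 8, 2, 5, 13, 6, 11, 3, 14, 1, 15, 10]
j stops at 9 (1), i stops at 4 (13); swap ⇒ [7, 8, 2, 5, 1, 6, 11, 3, 14, 13, 15, 10]
j stops at 7 (3), i stops at 6 (11); swap ⇒ [7, 8, 2, 5, 1, 6, 3, 11, 14, 13, 15, 10]
j stops at 6, i stops at 7; i≥j ⇒ return 6. nums=[7, 8, 2, 5, 1, 6, 3, 11, 14, 13, 15, 10]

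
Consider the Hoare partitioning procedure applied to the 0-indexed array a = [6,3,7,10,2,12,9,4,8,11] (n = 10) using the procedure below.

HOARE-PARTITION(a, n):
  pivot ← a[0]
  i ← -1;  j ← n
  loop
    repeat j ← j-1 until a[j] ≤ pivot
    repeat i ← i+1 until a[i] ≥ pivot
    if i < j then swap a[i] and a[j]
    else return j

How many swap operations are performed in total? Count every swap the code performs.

2

pivot=6
j stops at 7 (4), i stops at 0 (6); swap ⇒ [4,3,7,10,2,12,9,6,8,11]
j stops at 4 (2), i stops at 2 (7); swap ⇒ [4,3,2,10,7,12,9,6,8,11]
j stops at 2, i stops at 3; i≥j ⇒ return 2. a=[4,3,2,10,7,12,9,6,8,11]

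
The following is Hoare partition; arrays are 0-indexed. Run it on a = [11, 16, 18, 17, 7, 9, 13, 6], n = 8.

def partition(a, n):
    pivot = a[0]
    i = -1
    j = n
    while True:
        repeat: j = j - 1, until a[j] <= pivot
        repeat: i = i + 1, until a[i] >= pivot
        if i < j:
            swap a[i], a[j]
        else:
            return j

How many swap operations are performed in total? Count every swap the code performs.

pivot=11
j stops at 7 (6), i stops at 0 (11); swap ⇒ [6, 16, 18, 17, 7, 9, 13, 11]
j stops at 5 (9), i stops at 1 (16); swap ⇒ [6, 9, 18, 17, 7, 16, 13, 11]
j stops at 4 (7), i stops at 2 (18); swap ⇒ [6, 9, 7, 17, 18, 16, 13, 11]
j stops at 2, i stops at 3; i≥j ⇒ return 2. a=[6, 9, 7, 17, 18, 16, 13, 11]

3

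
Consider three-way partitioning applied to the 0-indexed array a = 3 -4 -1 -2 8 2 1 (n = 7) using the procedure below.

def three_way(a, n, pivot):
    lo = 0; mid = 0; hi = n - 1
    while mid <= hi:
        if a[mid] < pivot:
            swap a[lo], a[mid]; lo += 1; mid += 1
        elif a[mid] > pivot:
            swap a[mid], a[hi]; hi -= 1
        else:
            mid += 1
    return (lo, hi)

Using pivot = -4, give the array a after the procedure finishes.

-4 -1 -2 8 2 1 3

lo=0 mid=0 hi=6
3>-4: swap(0,6), hi=5 ⇒ 1 -4 -1 -2 8 2 3
1>-4: swap(0,5), hi=4 ⇒ 2 -4 -1 -2 8 1 3
2>-4: swap(0,4), hi=3 ⇒ 8 -4 -1 -2 2 1 3
8>-4: swap(0,3), hi=2 ⇒ -2 -4 -1 8 2 1 3
-2>-4: swap(0,2), hi=1 ⇒ -1 -4 -2 8 2 1 3
-1>-4: swap(0,1), hi=0 ⇒ -4 -1 -2 8 2 1 3
-4=-4: mid=1
done. lo=0 hi=0; a=-4 -1 -2 8 2 1 3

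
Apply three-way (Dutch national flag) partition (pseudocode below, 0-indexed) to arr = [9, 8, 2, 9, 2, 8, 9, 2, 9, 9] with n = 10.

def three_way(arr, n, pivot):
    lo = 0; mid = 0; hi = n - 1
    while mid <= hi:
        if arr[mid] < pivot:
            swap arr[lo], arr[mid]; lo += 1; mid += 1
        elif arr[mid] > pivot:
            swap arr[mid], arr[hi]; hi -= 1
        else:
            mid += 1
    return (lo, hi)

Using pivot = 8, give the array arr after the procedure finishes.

[2, 2, 2, 8, 8, 9, 9, 9, 9, 9]

pivot = 8; lo=0, mid=0, hi=9
arr[mid]=9>8: swap arr[0],arr[9]; hi=8 → [9, 8, 2, 9, 2, 8, 9, 2, 9, 9]
arr[mid]=9>8: swap arr[0],arr[8]; hi=7 → [9, 8, 2, 9, 2, 8, 9, 2, 9, 9]
arr[mid]=9>8: swap arr[0],arr[7]; hi=6 → [2, 8, 2, 9, 2, 8, 9, 9, 9, 9]
arr[mid]=2<8: swap arr[0],arr[0]; lo=1,mid=1 → [2, 8, 2, 9, 2, 8, 9, 9, 9, 9]
arr[mid]=8=8: mid=2
arr[mid]=2<8: swap arr[1],arr[2]; lo=2,mid=3 → [2, 2, 8, 9, 2, 8, 9, 9, 9, 9]
arr[mid]=9>8: swap arr[3],arr[6]; hi=5 → [2, 2, 8, 9, 2, 8, 9, 9, 9, 9]
arr[mid]=9>8: swap arr[3],arr[5]; hi=4 → [2, 2, 8, 8, 2, 9, 9, 9, 9, 9]
arr[mid]=8=8: mid=4
arr[mid]=2<8: swap arr[2],arr[4]; lo=3,mid=5 → [2, 2, 2, 8, 8, 9, 9, 9, 9, 9]
end: lo=3, hi=4; arr = [2, 2, 2, 8, 8, 9, 9, 9, 9, 9]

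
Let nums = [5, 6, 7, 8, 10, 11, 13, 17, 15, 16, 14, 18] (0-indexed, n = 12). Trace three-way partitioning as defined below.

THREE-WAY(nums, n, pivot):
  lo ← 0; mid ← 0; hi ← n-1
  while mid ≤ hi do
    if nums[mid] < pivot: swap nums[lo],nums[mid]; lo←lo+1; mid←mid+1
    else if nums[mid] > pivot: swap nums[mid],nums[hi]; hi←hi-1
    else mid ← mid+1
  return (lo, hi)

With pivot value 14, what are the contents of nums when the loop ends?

pivot = 14; lo=0, mid=0, hi=11
nums[mid]=5<14: swap nums[0],nums[0]; lo=1,mid=1 → [5, 6, 7, 8, 10, 11, 13, 17, 15, 16, 14, 18]
nums[mid]=6<14: swap nums[1],nums[1]; lo=2,mid=2 → [5, 6, 7, 8, 10, 11, 13, 17, 15, 16, 14, 18]
nums[mid]=7<14: swap nums[2],nums[2]; lo=3,mid=3 → [5, 6, 7, 8, 10, 11, 13, 17, 15, 16, 14, 18]
nums[mid]=8<14: swap nums[3],nums[3]; lo=4,mid=4 → [5, 6, 7, 8, 10, 11, 13, 17, 15, 16, 14, 18]
nums[mid]=10<14: swap nums[4],nums[4]; lo=5,mid=5 → [5, 6, 7, 8, 10, 11, 13, 17, 15, 16, 14, 18]
nums[mid]=11<14: swap nums[5],nums[5]; lo=6,mid=6 → [5, 6, 7, 8, 10, 11, 13, 17, 15, 16, 14, 18]
nums[mid]=13<14: swap nums[6],nums[6]; lo=7,mid=7 → [5, 6, 7, 8, 10, 11, 13, 17, 15, 16, 14, 18]
nums[mid]=17>14: swap nums[7],nums[11]; hi=10 → [5, 6, 7, 8, 10, 11, 13, 18, 15, 16, 14, 17]
nums[mid]=18>14: swap nums[7],nums[10]; hi=9 → [5, 6, 7, 8, 10, 11, 13, 14, 15, 16, 18, 17]
nums[mid]=14=14: mid=8
nums[mid]=15>14: swap nums[8],nums[9]; hi=8 → [5, 6, 7, 8, 10, 11, 13, 14, 16, 15, 18, 17]
nums[mid]=16>14: swap nums[8],nums[8]; hi=7 → [5, 6, 7, 8, 10, 11, 13, 14, 16, 15, 18, 17]
end: lo=7, hi=7; nums = [5, 6, 7, 8, 10, 11, 13, 14, 16, 15, 18, 17]

[5, 6, 7, 8, 10, 11, 13, 14, 16, 15, 18, 17]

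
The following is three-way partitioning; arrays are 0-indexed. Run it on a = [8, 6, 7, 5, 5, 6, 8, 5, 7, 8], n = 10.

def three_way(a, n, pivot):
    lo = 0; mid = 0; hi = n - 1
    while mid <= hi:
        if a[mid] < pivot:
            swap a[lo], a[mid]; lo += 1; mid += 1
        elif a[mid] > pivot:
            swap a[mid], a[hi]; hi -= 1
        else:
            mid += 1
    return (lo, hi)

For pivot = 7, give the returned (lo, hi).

(5, 6)

pivot = 7; lo=0, mid=0, hi=9
a[mid]=8>7: swap a[0],a[9]; hi=8 → [8, 6, 7, 5, 5, 6, 8, 5, 7, 8]
a[mid]=8>7: swap a[0],a[8]; hi=7 → [7, 6, 7, 5, 5, 6, 8, 5, 8, 8]
a[mid]=7=7: mid=1
a[mid]=6<7: swap a[0],a[1]; lo=1,mid=2 → [6, 7, 7, 5, 5, 6, 8, 5, 8, 8]
a[mid]=7=7: mid=3
a[mid]=5<7: swap a[1],a[3]; lo=2,mid=4 → [6, 5, 7, 7, 5, 6, 8, 5, 8, 8]
a[mid]=5<7: swap a[2],a[4]; lo=3,mid=5 → [6, 5, 5, 7, 7, 6, 8, 5, 8, 8]
a[mid]=6<7: swap a[3],a[5]; lo=4,mid=6 → [6, 5, 5, 6, 7, 7, 8, 5, 8, 8]
a[mid]=8>7: swap a[6],a[7]; hi=6 → [6, 5, 5, 6, 7, 7, 5, 8, 8, 8]
a[mid]=5<7: swap a[4],a[6]; lo=5,mid=7 → [6, 5, 5, 6, 5, 7, 7, 8, 8, 8]
end: lo=5, hi=6; a = [6, 5, 5, 6, 5, 7, 7, 8, 8, 8]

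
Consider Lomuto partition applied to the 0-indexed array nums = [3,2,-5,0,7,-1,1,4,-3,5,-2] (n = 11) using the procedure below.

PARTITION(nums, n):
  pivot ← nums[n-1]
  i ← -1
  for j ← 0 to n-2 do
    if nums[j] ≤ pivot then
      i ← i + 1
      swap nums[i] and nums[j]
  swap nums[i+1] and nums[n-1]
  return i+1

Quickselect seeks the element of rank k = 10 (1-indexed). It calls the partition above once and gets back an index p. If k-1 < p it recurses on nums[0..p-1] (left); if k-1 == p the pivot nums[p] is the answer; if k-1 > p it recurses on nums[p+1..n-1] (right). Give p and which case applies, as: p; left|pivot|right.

2; right

pivot = nums[10] = -2; i = -1
j=0: nums[0]=3 > -2 → no swap
j=1: nums[1]=2 > -2 → no swap
j=2: nums[2]=-5 ≤ -2 → i=0, swap nums[0],nums[2] → [-5,2,3,0,7,-1,1,4,-3,5,-2]
j=3: nums[3]=0 > -2 → no swap
j=4: nums[4]=7 > -2 → no swap
j=5: nums[5]=-1 > -2 → no swap
j=6: nums[6]=1 > -2 → no swap
j=7: nums[7]=4 > -2 → no swap
j=8: nums[8]=-3 ≤ -2 → i=1, swap nums[1],nums[8] → [-5,-3,3,0,7,-1,1,4,2,5,-2]
j=9: nums[9]=5 > -2 → no swap
final swap nums[2],nums[10] → [-5,-3,-2,0,7,-1,1,4,2,5,3]; return 2
p = 2; k-1 = 9 > 2 ⇒ right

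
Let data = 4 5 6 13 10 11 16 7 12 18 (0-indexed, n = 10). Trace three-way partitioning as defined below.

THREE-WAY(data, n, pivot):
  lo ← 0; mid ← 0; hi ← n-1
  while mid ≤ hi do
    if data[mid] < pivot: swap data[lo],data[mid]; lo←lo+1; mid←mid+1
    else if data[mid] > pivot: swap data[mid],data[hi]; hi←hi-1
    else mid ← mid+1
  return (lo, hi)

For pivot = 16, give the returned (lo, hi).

(8, 8)

pivot = 16; lo=0, mid=0, hi=9
data[mid]=4<16: swap data[0],data[0]; lo=1,mid=1 → 4 5 6 13 10 11 16 7 12 18
data[mid]=5<16: swap data[1],data[1]; lo=2,mid=2 → 4 5 6 13 10 11 16 7 12 18
data[mid]=6<16: swap data[2],data[2]; lo=3,mid=3 → 4 5 6 13 10 11 16 7 12 18
data[mid]=13<16: swap data[3],data[3]; lo=4,mid=4 → 4 5 6 13 10 11 16 7 12 18
data[mid]=10<16: swap data[4],data[4]; lo=5,mid=5 → 4 5 6 13 10 11 16 7 12 18
data[mid]=11<16: swap data[5],data[5]; lo=6,mid=6 → 4 5 6 13 10 11 16 7 12 18
data[mid]=16=16: mid=7
data[mid]=7<16: swap data[6],data[7]; lo=7,mid=8 → 4 5 6 13 10 11 7 16 12 18
data[mid]=12<16: swap data[7],data[8]; lo=8,mid=9 → 4 5 6 13 10 11 7 12 16 18
data[mid]=18>16: swap data[9],data[9]; hi=8 → 4 5 6 13 10 11 7 12 16 18
end: lo=8, hi=8; data = 4 5 6 13 10 11 7 12 16 18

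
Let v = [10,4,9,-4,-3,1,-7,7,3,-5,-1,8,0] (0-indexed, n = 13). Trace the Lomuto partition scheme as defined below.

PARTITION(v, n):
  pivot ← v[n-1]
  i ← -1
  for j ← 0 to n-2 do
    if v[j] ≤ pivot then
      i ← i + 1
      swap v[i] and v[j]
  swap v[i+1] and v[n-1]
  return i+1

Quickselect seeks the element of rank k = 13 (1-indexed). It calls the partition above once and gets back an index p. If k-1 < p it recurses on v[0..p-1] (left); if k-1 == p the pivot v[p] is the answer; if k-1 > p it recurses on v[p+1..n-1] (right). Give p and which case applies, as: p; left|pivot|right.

pivot = v[12] = 0; i = -1
j=0: v[0]=10 > 0 → no swap
j=1: v[1]=4 > 0 → no swap
j=2: v[2]=9 > 0 → no swap
j=3: v[3]=-4 ≤ 0 → i=0, swap v[0],v[3] → [-4,4,9,10,-3,1,-7,7,3,-5,-1,8,0]
j=4: v[4]=-3 ≤ 0 → i=1, swap v[1],v[4] → [-4,-3,9,10,4,1,-7,7,3,-5,-1,8,0]
j=5: v[5]=1 > 0 → no swap
j=6: v[6]=-7 ≤ 0 → i=2, swap v[2],v[6] → [-4,-3,-7,10,4,1,9,7,3,-5,-1,8,0]
j=7: v[7]=7 > 0 → no swap
j=8: v[8]=3 > 0 → no swap
j=9: v[9]=-5 ≤ 0 → i=3, swap v[3],v[9] → [-4,-3,-7,-5,4,1,9,7,3,10,-1,8,0]
j=10: v[10]=-1 ≤ 0 → i=4, swap v[4],v[10] → [-4,-3,-7,-5,-1,1,9,7,3,10,4,8,0]
j=11: v[11]=8 > 0 → no swap
final swap v[5],v[12] → [-4,-3,-7,-5,-1,0,9,7,3,10,4,8,1]; return 5
p = 5; k-1 = 12 > 5 ⇒ right

5; right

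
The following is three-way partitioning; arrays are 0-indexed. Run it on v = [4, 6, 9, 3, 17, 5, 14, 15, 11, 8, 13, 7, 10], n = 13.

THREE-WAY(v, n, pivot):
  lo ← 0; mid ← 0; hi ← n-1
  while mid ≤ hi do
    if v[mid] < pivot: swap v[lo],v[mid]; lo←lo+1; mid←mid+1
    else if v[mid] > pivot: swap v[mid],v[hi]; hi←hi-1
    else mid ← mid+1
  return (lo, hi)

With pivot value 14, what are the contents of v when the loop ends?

[4, 6, 9, 3, 10, 5, 7, 11, 8, 13, 14, 15, 17]

lo=0 mid=0 hi=12
4<14: swap(0,0), lo=1 mid=1 ⇒ [4, 6, 9, 3, 17, 5, 14, 15, 11, 8, 13, 7, 10]
6<14: swap(1,1), lo=2 mid=2 ⇒ [4, 6, 9, 3, 17, 5, 14, 15, 11, 8, 13, 7, 10]
9<14: swap(2,2), lo=3 mid=3 ⇒ [4, 6, 9, 3, 17, 5, 14, 15, 11, 8, 13, 7, 10]
3<14: swap(3,3), lo=4 mid=4 ⇒ [4, 6, 9, 3, 17, 5, 14, 15, 11, 8, 13, 7, 10]
17>14: swap(4,12), hi=11 ⇒ [4, 6, 9, 3, 10, 5, 14, 15, 11, 8, 13, 7, 17]
10<14: swap(4,4), lo=5 mid=5 ⇒ [4, 6, 9, 3, 10, 5, 14, 15, 11, 8, 13, 7, 17]
5<14: swap(5,5), lo=6 mid=6 ⇒ [4, 6, 9, 3, 10, 5, 14, 15, 11, 8, 13, 7, 17]
14=14: mid=7
15>14: swap(7,11), hi=10 ⇒ [4, 6, 9, 3, 10, 5, 14, 7, 11, 8, 13, 15, 17]
7<14: swap(6,7), lo=7 mid=8 ⇒ [4, 6, 9, 3, 10, 5, 7, 14, 11, 8, 13, 15, 17]
11<14: swap(7,8), lo=8 mid=9 ⇒ [4, 6, 9, 3, 10, 5, 7, 11, 14, 8, 13, 15, 17]
8<14: swap(8,9), lo=9 mid=10 ⇒ [4, 6, 9, 3, 10, 5, 7, 11, 8, 14, 13, 15, 17]
13<14: swap(9,10), lo=10 mid=11 ⇒ [4, 6, 9, 3, 10, 5, 7, 11, 8, 13, 14, 15, 17]
done. lo=10 hi=10; v=[4, 6, 9, 3, 10, 5, 7, 11, 8, 13, 14, 15, 17]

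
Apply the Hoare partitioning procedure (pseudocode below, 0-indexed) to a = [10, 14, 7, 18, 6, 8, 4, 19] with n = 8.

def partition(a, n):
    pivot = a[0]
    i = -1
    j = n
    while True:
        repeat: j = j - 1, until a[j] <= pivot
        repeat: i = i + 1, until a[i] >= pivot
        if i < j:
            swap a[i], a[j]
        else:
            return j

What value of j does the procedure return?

pivot = a[0] = 10; i = -1, j = 8
j→6 (a[6]=4≤10), i→0 (a[0]=10≥10); i<j, swap → [4, 14, 7, 18, 6, 8, 10, 19]
j→5 (a[5]=8≤10), i→1 (a[1]=14≥10); i<j, swap → [4, 8, 7, 18, 6, 14, 10, 19]
j→4 (a[4]=6≤10), i→3 (a[3]=18≥10); i<j, swap → [4, 8, 7, 6, 18, 14, 10, 19]
j→3, i→4; i≥j, return j=3. a = [4, 8, 7, 6, 18, 14, 10, 19]

3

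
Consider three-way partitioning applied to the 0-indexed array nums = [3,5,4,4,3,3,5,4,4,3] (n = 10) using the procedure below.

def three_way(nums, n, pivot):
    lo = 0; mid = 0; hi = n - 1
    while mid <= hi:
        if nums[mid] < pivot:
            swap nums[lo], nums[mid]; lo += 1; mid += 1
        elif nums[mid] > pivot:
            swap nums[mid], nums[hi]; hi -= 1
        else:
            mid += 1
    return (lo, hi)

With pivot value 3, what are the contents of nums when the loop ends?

pivot = 3; lo=0, mid=0, hi=9
nums[mid]=3=3: mid=1
nums[mid]=5>3: swap nums[1],nums[9]; hi=8 → [3,3,4,4,3,3,5,4,4,5]
nums[mid]=3=3: mid=2
nums[mid]=4>3: swap nums[2],nums[8]; hi=7 → [3,3,4,4,3,3,5,4,4,5]
nums[mid]=4>3: swap nums[2],nums[7]; hi=6 → [3,3,4,4,3,3,5,4,4,5]
nums[mid]=4>3: swap nums[2],nums[6]; hi=5 → [3,3,5,4,3,3,4,4,4,5]
nums[mid]=5>3: swap nums[2],nums[5]; hi=4 → [3,3,3,4,3,5,4,4,4,5]
nums[mid]=3=3: mid=3
nums[mid]=4>3: swap nums[3],nums[4]; hi=3 → [3,3,3,3,4,5,4,4,4,5]
nums[mid]=3=3: mid=4
end: lo=0, hi=3; nums = [3,3,3,3,4,5,4,4,4,5]

[3,3,3,3,4,5,4,4,4,5]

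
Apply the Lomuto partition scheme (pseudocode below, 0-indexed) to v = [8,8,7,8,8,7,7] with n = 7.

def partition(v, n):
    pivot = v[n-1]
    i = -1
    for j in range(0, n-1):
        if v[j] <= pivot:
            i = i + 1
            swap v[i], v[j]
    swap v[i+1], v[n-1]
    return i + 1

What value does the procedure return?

2

pivot = v[6] = 7; i = -1
j=0: v[0]=8 > 7 → no swap
j=1: v[1]=8 > 7 → no swap
j=2: v[2]=7 ≤ 7 → i=0, swap v[0],v[2] → [7,8,8,8,8,7,7]
j=3: v[3]=8 > 7 → no swap
j=4: v[4]=8 > 7 → no swap
j=5: v[5]=7 ≤ 7 → i=1, swap v[1],v[5] → [7,7,8,8,8,8,7]
final swap v[2],v[6] → [7,7,7,8,8,8,8]; return 2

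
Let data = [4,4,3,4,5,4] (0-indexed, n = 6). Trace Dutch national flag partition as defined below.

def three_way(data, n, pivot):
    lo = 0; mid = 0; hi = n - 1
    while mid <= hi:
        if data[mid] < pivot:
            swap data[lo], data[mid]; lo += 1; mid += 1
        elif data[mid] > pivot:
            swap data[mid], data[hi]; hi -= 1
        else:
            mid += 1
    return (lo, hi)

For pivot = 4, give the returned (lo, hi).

(1, 4)

lo=0 mid=0 hi=5
4=4: mid=1
4=4: mid=2
3<4: swap(0,2), lo=1 mid=3 ⇒ [3,4,4,4,5,4]
4=4: mid=4
5>4: swap(4,5), hi=4 ⇒ [3,4,4,4,4,5]
4=4: mid=5
done. lo=1 hi=4; data=[3,4,4,4,4,5]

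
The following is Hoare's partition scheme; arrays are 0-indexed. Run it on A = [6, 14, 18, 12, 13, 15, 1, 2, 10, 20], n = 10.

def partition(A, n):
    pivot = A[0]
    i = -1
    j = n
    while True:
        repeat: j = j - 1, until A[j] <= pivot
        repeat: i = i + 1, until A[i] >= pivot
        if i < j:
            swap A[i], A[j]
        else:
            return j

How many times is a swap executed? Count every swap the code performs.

pivot = A[0] = 6; i = -1, j = 10
j→7 (A[7]=2≤6), i→0 (A[0]=6≥6); i<j, swap → [2, 14, 18, 12, 13, 15, 1, 6, 10, 20]
j→6 (A[6]=1≤6), i→1 (A[1]=14≥6); i<j, swap → [2, 1, 18, 12, 13, 15, 14, 6, 10, 20]
j→1, i→2; i≥j, return j=1. A = [2, 1, 18, 12, 13, 15, 14, 6, 10, 20]

2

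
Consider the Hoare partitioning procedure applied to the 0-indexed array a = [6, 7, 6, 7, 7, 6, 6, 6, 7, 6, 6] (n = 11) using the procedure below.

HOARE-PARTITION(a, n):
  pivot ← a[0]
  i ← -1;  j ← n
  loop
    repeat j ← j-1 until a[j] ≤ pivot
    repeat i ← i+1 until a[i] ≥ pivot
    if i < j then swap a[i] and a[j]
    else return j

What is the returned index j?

pivot = a[0] = 6; i = -1, j = 11
j→10 (a[10]=6≤6), i→0 (a[0]=6≥6); i<j, swap → [6, 7, 6, 7, 7, 6, 6, 6, 7, 6, 6]
j→9 (a[9]=6≤6), i→1 (a[1]=7≥6); i<j, swap → [6, 6, 6, 7, 7, 6, 6, 6, 7, 7, 6]
j→7 (a[7]=6≤6), i→2 (a[2]=6≥6); i<j, swap → [6, 6, 6, 7, 7, 6, 6, 6, 7, 7, 6]
j→6 (a[6]=6≤6), i→3 (a[3]=7≥6); i<j, swap → [6, 6, 6, 6, 7, 6, 7, 6, 7, 7, 6]
j→5 (a[5]=6≤6), i→4 (a[4]=7≥6); i<j, swap → [6, 6, 6, 6, 6, 7, 7, 6, 7, 7, 6]
j→4, i→5; i≥j, return j=4. a = [6, 6, 6, 6, 6, 7, 7, 6, 7, 7, 6]

4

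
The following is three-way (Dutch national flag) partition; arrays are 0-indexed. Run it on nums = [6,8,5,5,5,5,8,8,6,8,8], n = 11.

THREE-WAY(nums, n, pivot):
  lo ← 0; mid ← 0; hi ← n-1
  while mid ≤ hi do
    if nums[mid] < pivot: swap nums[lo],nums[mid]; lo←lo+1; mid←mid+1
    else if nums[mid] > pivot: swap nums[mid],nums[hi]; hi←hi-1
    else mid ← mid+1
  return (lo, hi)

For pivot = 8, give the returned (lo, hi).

(6, 10)

pivot = 8; lo=0, mid=0, hi=10
nums[mid]=6<8: swap nums[0],nums[0]; lo=1,mid=1 → [6,8,5,5,5,5,8,8,6,8,8]
nums[mid]=8=8: mid=2
nums[mid]=5<8: swap nums[1],nums[2]; lo=2,mid=3 → [6,5,8,5,5,5,8,8,6,8,8]
nums[mid]=5<8: swap nums[2],nums[3]; lo=3,mid=4 → [6,5,5,8,5,5,8,8,6,8,8]
nums[mid]=5<8: swap nums[3],nums[4]; lo=4,mid=5 → [6,5,5,5,8,5,8,8,6,8,8]
nums[mid]=5<8: swap nums[4],nums[5]; lo=5,mid=6 → [6,5,5,5,5,8,8,8,6,8,8]
nums[mid]=8=8: mid=7
nums[mid]=8=8: mid=8
nums[mid]=6<8: swap nums[5],nums[8]; lo=6,mid=9 → [6,5,5,5,5,6,8,8,8,8,8]
nums[mid]=8=8: mid=10
nums[mid]=8=8: mid=11
end: lo=6, hi=10; nums = [6,5,5,5,5,6,8,8,8,8,8]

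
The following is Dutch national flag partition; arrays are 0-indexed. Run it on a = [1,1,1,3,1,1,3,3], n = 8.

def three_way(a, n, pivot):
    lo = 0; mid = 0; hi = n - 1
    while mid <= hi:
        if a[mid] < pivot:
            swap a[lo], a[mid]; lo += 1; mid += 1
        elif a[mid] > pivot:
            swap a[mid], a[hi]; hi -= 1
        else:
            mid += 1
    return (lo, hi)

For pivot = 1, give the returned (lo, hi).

(0, 4)

pivot = 1; lo=0, mid=0, hi=7
a[mid]=1=1: mid=1
a[mid]=1=1: mid=2
a[mid]=1=1: mid=3
a[mid]=3>1: swap a[3],a[7]; hi=6 → [1,1,1,3,1,1,3,3]
a[mid]=3>1: swap a[3],a[6]; hi=5 → [1,1,1,3,1,1,3,3]
a[mid]=3>1: swap a[3],a[5]; hi=4 → [1,1,1,1,1,3,3,3]
a[mid]=1=1: mid=4
a[mid]=1=1: mid=5
end: lo=0, hi=4; a = [1,1,1,1,1,3,3,3]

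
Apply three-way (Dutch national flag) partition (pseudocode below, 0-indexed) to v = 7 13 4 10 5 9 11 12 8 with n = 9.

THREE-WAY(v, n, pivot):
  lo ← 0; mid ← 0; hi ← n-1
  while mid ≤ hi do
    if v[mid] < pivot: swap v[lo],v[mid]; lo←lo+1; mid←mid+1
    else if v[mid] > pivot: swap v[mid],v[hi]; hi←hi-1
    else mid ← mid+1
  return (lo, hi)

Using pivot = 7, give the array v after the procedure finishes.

pivot = 7; lo=0, mid=0, hi=8
v[mid]=7=7: mid=1
v[mid]=13>7: swap v[1],v[8]; hi=7 → 7 8 4 10 5 9 11 12 13
v[mid]=8>7: swap v[1],v[7]; hi=6 → 7 12 4 10 5 9 11 8 13
v[mid]=12>7: swap v[1],v[6]; hi=5 → 7 11 4 10 5 9 12 8 13
v[mid]=11>7: swap v[1],v[5]; hi=4 → 7 9 4 10 5 11 12 8 13
v[mid]=9>7: swap v[1],v[4]; hi=3 → 7 5 4 10 9 11 12 8 13
v[mid]=5<7: swap v[0],v[1]; lo=1,mid=2 → 5 7 4 10 9 11 12 8 13
v[mid]=4<7: swap v[1],v[2]; lo=2,mid=3 → 5 4 7 10 9 11 12 8 13
v[mid]=10>7: swap v[3],v[3]; hi=2 → 5 4 7 10 9 11 12 8 13
end: lo=2, hi=2; v = 5 4 7 10 9 11 12 8 13

5 4 7 10 9 11 12 8 13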